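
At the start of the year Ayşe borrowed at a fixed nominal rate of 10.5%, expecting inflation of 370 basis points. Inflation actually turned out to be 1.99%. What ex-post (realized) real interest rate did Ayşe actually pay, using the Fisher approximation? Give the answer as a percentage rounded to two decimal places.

Ex-post: 10.5% − 1.99% = 8.510%
So the realized real rate is 8.51%.

8.51%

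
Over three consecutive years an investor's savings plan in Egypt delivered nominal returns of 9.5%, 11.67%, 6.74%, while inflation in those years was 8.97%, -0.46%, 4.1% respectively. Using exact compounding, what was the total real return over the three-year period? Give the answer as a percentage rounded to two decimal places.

Nominal growth factor = 1.0950 × 1.1167 × 1.0674 = 1.305202
Price-level growth factor = 1.0897 × 0.9954 × 1.0410 = 1.129160
Real growth factor = 1.305202 / 1.129160 = 1.155906
Total real return = 1.155906 − 1 → 15.59%.

15.59%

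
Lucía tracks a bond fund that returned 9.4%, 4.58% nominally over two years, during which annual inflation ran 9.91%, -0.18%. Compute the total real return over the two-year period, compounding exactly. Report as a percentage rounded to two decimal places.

Compound the nominal returns: 1.0940 × 1.0458 = 1.144105.
Compound inflation: 1.0991 × 0.9982 = 1.097122.
Deflate: 1.144105 / 1.097122 = 1.042824.
Total real return = 1.042824 − 1 → 4.28%.

4.28%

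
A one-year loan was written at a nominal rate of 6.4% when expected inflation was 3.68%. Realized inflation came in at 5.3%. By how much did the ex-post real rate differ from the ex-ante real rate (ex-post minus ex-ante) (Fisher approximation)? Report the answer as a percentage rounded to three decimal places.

-1.620%

Ex-ante: 6.4% − 3.68% = 2.720%
Ex-post: 6.4% − 5.3% = 1.100%
Difference (ex-post − ex-ante) = -1.6200% → -1.620%.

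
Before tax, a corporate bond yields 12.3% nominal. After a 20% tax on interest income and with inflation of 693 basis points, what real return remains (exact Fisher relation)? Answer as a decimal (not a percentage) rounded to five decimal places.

0.02721

After-tax nominal return = 12.3% × (1 − 0.2) = 9.8400%.
1 + r = 1.09840 / 1.06930 = 1.027214
After-tax real rate = 1.027214 − 1 → 0.02721.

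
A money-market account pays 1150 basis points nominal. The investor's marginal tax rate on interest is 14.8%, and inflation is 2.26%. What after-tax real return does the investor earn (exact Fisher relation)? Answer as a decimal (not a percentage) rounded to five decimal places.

0.07371

After-tax nominal return = 11.5% × (1 − 0.148) = 9.7980%.
1 + r = 1.09798 / 1.02260 = 1.073714
After-tax real rate = 1.073714 − 1 → 0.07371.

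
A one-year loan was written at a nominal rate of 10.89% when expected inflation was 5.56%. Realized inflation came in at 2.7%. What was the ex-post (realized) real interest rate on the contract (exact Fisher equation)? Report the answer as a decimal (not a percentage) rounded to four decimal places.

Ex-post: (1 + 0.1089)/(1 + 0.0270) − 1 = 7.9747%
So the realized real rate is 0.0797.

0.0797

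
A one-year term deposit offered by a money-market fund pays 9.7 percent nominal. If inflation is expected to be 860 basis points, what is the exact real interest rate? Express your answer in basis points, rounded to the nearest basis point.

101 basis points

1 + r = 1.09700 / 1.08600 = 1.010129
r = 1.010129 − 1 = 1.0129%, i.e. 101 basis points.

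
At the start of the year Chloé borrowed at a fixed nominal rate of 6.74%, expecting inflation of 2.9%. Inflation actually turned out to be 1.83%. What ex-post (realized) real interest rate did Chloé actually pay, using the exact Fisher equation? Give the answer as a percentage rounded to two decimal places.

4.82%

Ex-post: (1 + 0.0674)/(1 + 0.0183) − 1 = 4.8218%
So the realized real rate is 4.82%.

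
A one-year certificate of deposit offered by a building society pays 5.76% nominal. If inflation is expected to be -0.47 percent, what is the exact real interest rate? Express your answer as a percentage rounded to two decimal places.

By the Fisher identity, 1 + r = (1 + i)/(1 + π).
1 + r = 1.05760 / 0.99530 = 1.062594
r = 1.062594 − 1 = 6.2594%, i.e. 6.26%.

6.26%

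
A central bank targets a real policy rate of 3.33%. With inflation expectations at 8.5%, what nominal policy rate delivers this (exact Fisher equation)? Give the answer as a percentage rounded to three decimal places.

12.113%

(1 + i) = (1 + r)(1 + π) = 1.03330 × 1.08500 = 1.1211305
i = 1.1211305 − 1, so the required nominal rate is 12.113%.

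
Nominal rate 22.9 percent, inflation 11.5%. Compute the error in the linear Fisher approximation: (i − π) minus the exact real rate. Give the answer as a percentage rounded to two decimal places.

Approximate: r ≈ 22.900% − 11.500% = 11.4000%
Exact: (1 + 0.2290)/(1 + 0.1150) − 1 = 10.2242%
Error = 11.4000% − 10.2242% = 1.1758% → 1.18%.

1.18%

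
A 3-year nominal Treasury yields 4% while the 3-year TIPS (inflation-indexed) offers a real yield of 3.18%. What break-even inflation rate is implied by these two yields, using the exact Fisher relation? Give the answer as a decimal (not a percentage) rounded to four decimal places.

0.0079

(1 + π) = (1 + i)/(1 + r) = 1.04000 / 1.03180 = 1.007947
Break-even inflation = 1.007947 − 1 → 0.0079.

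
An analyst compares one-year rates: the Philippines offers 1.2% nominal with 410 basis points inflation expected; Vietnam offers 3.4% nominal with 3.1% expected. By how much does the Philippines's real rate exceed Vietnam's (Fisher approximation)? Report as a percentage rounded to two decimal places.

-3.20%

The Philippines: 1.2% − 4.1% = -2.900%
Vietnam: 3.4% − 3.1% = 0.300%
Differential = -3.200% → -3.20%.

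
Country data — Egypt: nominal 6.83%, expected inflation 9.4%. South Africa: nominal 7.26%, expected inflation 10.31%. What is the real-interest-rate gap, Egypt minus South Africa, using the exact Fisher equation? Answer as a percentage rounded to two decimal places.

0.42%

Egypt: (1 + 0.0683)/(1 + 0.0940) − 1 = -2.3492%
South Africa: (1 + 0.0726)/(1 + 0.1031) − 1 = -2.7649%
Differential = -2.3492% − (-2.7649%) = 0.4158% → 0.42%.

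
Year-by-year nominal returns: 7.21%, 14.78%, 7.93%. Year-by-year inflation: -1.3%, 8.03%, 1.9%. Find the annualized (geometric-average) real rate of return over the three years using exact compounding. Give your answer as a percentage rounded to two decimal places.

6.92%

Nominal growth factor = 1.0721 × 1.1478 × 1.0793 = 1.32813950
Price-level growth factor = 0.9870 × 1.0803 × 1.0190 = 1.08651497
Real growth factor = 1.32813950 / 1.08651497 = 1.22238491
Annualized real rate = 1.22238491^(1/3) − 1 = 6.9226% → 6.92%.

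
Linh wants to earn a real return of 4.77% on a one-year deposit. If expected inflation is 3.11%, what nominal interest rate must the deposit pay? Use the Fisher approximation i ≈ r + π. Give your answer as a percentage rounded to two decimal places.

i ≈ r + π = 4.77% + 3.11% = 7.88%.

7.88%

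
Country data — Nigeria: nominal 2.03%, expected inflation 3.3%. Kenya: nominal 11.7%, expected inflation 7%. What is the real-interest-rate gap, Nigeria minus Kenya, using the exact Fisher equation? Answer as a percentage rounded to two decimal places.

Nigeria: (1 + 0.0203)/(1 + 0.0330) − 1 = -1.2294%
Kenya: (1 + 0.1170)/(1 + 0.0700) − 1 = 4.3925%
Differential = -1.2294% − 4.3925% = -5.6220% → -5.62%.

-5.62%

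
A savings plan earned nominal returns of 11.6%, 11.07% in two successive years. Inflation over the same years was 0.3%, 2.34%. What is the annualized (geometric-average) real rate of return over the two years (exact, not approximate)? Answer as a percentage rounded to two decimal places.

Nominal growth factor = 1.1160 × 1.1107 = 1.23954120
Price-level growth factor = 1.0030 × 1.0234 = 1.02647020
Real growth factor = 1.23954120 / 1.02647020 = 1.20757641
Annualized real rate = 1.20757641^(1/2) − 1 = 9.8898% → 9.89%.

9.89%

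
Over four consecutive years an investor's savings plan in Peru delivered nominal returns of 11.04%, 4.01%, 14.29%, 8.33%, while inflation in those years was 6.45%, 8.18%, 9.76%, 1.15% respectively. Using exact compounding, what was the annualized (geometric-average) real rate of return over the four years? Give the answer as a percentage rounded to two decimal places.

Compound the nominal returns: 1.1104 × 1.0401 × 1.1429 × 1.0833 = 1.42991929.
Compound inflation: 1.0645 × 1.0818 × 1.0976 × 1.0115 = 1.27850558.
Deflate: 1.42991929 / 1.27850558 = 1.11843023.
Annualized real rate = 1.11843023^(1/4) − 1 = 2.8377% → 2.84%.

2.84%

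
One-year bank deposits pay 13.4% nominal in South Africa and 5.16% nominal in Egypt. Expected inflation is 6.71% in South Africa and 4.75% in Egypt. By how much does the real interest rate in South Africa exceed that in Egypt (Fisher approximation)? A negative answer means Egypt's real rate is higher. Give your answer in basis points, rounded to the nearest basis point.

South Africa: 13.4% − 6.71% = 6.690%
Egypt: 5.16% − 4.75% = 0.410%
Differential = 6.280% → 628 basis points.

628 basis points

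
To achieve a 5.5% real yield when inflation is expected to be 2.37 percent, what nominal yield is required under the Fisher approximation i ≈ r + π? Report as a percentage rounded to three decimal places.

7.870%

i ≈ r + π = 5.5% + 2.37% = 7.870%.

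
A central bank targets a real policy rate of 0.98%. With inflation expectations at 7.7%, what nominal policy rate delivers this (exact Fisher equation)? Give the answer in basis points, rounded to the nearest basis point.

876 basis points

(1 + i) = (1 + r)(1 + π) = 1.00980 × 1.07700 = 1.0875546
i = 1.0875546 − 1, so the required nominal rate is 876 basis points.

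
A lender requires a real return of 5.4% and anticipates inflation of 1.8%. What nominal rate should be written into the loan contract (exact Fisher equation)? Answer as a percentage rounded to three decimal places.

7.297%

(1 + i) = (1 + r)(1 + π) = 1.05400 × 1.01800 = 1.072972
i = 1.072972 − 1, so the required nominal rate is 7.297%.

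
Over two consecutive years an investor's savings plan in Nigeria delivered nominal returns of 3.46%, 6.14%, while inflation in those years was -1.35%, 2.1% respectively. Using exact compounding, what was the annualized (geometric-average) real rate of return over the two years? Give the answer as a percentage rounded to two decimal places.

4.42%

Compound the nominal returns: 1.0346 × 1.0614 = 1.09812444.
Compound inflation: 0.9865 × 1.0210 = 1.00721650.
Deflate: 1.09812444 / 1.00721650 = 1.09025660.
Annualized real rate = 1.09025660^(1/2) − 1 = 4.4154% → 4.42%.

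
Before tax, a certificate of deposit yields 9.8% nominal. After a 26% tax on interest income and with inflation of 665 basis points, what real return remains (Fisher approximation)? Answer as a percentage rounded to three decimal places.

0.602%

After-tax nominal return = 9.8% × (1 − 0.26) = 7.2520%.
r ≈ 7.2520% − 6.65% → 0.602%.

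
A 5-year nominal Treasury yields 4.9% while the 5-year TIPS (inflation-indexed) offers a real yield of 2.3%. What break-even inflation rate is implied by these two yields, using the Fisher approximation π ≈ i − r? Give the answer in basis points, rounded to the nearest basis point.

π ≈ i − r = 4.9% − 2.3% → 260 basis points.

260 basis points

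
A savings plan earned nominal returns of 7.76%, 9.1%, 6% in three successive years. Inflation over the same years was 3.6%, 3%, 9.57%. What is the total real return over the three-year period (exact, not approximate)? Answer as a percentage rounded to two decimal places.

Compound the nominal returns: 1.0776 × 1.0910 × 1.0600 = 1.246201.
Compound inflation: 1.0360 × 1.0300 × 1.0957 = 1.169200.
Deflate: 1.246201 / 1.169200 = 1.065859.
Total real return = 1.065859 − 1 → 6.59%.

6.59%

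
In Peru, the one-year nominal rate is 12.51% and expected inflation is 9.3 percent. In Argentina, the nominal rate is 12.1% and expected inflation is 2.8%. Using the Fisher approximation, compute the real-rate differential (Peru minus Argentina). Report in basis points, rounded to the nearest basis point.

-609 basis points

Peru: 12.51% − 9.3% = 3.210%
Argentina: 12.1% − 2.8% = 9.300%
Differential = -6.090% → -609 basis points.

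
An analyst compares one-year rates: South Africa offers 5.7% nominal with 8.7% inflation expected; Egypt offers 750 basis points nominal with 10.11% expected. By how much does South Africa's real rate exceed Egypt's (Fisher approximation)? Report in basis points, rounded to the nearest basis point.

South Africa: 5.7% − 8.7% = -3.000%
Egypt: 7.5% − 10.11% = -2.610%
Differential = -0.390% → -39 basis points.

-39 basis points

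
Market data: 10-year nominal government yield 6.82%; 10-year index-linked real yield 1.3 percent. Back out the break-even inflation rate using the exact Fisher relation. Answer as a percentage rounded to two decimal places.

5.45%

(1 + π) = (1 + i)/(1 + r) = 1.06820 / 1.01300 = 1.054492
Break-even inflation = 1.054492 − 1 → 5.45%.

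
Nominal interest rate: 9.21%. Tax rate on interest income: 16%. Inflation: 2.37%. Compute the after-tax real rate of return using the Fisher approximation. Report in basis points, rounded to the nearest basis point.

After-tax nominal return = 9.21% × (1 − 0.16) = 7.7364%.
r ≈ 7.7364% − 2.37% → 537 basis points.

537 basis points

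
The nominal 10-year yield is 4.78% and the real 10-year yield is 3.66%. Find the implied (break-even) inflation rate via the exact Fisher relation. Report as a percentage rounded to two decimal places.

(1 + π) = (1 + i)/(1 + r) = 1.04780 / 1.03660 = 1.010805
Break-even inflation = 1.010805 − 1 → 1.08%.

1.08%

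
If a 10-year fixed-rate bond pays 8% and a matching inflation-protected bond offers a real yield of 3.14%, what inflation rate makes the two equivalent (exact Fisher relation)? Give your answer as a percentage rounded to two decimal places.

(1 + π) = (1 + i)/(1 + r) = 1.08000 / 1.03140 = 1.047120
Break-even inflation = 1.047120 − 1 → 4.71%.

4.71%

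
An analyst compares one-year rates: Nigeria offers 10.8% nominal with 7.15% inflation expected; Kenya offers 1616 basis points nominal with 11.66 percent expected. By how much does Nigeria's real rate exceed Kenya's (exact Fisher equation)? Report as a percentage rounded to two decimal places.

Nigeria: (1 + 0.1080)/(1 + 0.0715) − 1 = 3.4064%
Kenya: (1 + 0.1616)/(1 + 0.1166) − 1 = 4.0301%
Differential = 3.4064% − 4.0301% = -0.6237% → -0.62%.

-0.62%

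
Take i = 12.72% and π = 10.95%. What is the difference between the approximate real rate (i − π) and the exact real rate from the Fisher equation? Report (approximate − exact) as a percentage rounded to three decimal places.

0.175%

Approximate: r ≈ 12.720% − 10.950% = 1.7700%
Exact: (1 + 0.1272)/(1 + 0.1095) − 1 = 1.5953%
Error = 1.7700% − 1.5953% = 0.1747% → 0.175%.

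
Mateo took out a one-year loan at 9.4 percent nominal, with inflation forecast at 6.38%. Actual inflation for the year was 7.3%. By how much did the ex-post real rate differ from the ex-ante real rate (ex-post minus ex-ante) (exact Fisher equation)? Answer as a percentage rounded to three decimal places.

-0.882%

Ex-ante: (1 + 0.0940)/(1 + 0.0638) − 1 = 2.8389%
Ex-post: (1 + 0.0940)/(1 + 0.0730) − 1 = 1.9571%
Difference (ex-post − ex-ante) = -0.8817% → -0.882%.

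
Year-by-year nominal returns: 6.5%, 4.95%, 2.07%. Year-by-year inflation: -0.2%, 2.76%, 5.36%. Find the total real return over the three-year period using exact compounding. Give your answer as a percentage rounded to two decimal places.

5.58%

Nominal growth factor = 1.0650 × 1.0495 × 1.0207 = 1.140854
Price-level growth factor = 0.9980 × 1.0276 × 1.0536 = 1.080514
Real growth factor = 1.140854 / 1.080514 = 1.055844
Total real return = 1.055844 − 1 → 5.58%.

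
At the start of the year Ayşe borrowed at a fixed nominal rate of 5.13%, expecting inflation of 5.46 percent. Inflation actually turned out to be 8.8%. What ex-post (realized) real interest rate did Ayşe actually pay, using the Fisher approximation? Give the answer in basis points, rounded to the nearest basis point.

Ex-post: 5.13% − 8.8% = -3.670%
So the realized real rate is -367 basis points.

-367 basis points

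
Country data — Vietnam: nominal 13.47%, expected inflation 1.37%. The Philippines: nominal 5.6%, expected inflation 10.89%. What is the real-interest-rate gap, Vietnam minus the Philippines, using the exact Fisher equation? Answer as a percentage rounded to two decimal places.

16.71%

Vietnam: (1 + 0.1347)/(1 + 0.0137) − 1 = 11.9365%
The Philippines: (1 + 0.0560)/(1 + 0.1089) − 1 = -4.7705%
Differential = 11.9365% − (-4.7705%) = 16.7070% → 16.71%.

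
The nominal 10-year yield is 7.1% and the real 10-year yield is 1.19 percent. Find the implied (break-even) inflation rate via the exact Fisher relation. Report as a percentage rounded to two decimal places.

5.84%

(1 + π) = (1 + i)/(1 + r) = 1.07100 / 1.01190 = 1.058405
Break-even inflation = 1.058405 − 1 → 5.84%.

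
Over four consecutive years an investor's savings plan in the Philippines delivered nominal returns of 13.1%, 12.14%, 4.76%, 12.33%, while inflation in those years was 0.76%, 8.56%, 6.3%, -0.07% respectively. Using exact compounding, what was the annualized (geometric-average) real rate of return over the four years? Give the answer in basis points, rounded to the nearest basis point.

Nominal growth factor = 1.1310 × 1.1214 × 1.0476 × 1.1233 = 1.49250023
Price-level growth factor = 1.0076 × 1.0856 × 1.0630 × 0.9993 = 1.16194921
Real growth factor = 1.49250023 / 1.16194921 = 1.28447974
Annualized real rate = 1.28447974^(1/4) − 1 = 6.4589% → 646 basis points.

646 basis points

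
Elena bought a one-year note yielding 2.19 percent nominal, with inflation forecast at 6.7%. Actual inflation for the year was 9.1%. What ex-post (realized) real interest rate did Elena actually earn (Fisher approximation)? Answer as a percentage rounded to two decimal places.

-6.91%

Ex-post: 2.19% − 9.1% = -6.910%
So the realized real rate is -6.91%.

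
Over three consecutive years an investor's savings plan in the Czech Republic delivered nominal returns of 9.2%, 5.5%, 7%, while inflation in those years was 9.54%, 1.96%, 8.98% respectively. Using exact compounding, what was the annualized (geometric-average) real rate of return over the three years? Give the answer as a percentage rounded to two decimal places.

0.42%

Nominal growth factor = 1.0920 × 1.0550 × 1.0700 = 1.23270420
Price-level growth factor = 1.0954 × 1.0196 × 1.0898 = 1.21716475
Real growth factor = 1.23270420 / 1.21716475 = 1.01276692
Annualized real rate = 1.01276692^(1/3) − 1 = 0.4238% → 0.42%.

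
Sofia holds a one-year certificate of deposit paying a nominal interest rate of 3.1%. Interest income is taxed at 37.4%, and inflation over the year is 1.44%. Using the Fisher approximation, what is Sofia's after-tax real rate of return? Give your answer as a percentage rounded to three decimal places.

After-tax nominal return = 3.1% × (1 − 0.374) = 1.9406%.
r ≈ 1.9406% − 1.44% → 0.501%.

0.501%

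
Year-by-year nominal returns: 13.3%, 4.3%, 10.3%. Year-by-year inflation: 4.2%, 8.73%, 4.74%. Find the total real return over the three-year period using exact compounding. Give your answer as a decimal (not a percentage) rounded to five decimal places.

Compound the nominal returns: 1.1330 × 1.0430 × 1.1030 = 1.303436.
Compound inflation: 1.0420 × 1.0873 × 1.0474 = 1.186669.
Deflate: 1.303436 / 1.186669 = 1.098399.
Total real return = 1.098399 − 1 → 0.09840.

0.09840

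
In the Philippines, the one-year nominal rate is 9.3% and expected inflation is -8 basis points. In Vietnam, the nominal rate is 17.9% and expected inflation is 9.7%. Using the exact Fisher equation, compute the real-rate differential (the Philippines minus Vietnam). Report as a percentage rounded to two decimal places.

1.91%

The Philippines: (1 + 0.0930)/(1 − 0.0008) − 1 = 9.3875%
Vietnam: (1 + 0.1790)/(1 + 0.0970) − 1 = 7.4749%
Differential = 9.3875% − 7.4749% = 1.9126% → 1.91%.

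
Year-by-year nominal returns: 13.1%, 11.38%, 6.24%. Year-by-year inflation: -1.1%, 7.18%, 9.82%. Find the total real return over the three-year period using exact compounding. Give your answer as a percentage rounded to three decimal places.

14.965%

Nominal growth factor = 1.1310 × 1.1138 × 1.0624 = 1.338314
Price-level growth factor = 0.9890 × 1.0718 × 1.0982 = 1.164103
Real growth factor = 1.338314 / 1.164103 = 1.149652
Total real return = 1.149652 − 1 → 14.965%.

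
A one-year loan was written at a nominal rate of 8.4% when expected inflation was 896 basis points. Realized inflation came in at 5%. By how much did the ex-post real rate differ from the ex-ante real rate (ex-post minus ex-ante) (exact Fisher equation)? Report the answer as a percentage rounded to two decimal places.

3.75%

Ex-ante: (1 + 0.0840)/(1 + 0.0896) − 1 = -0.5140%
Ex-post: (1 + 0.0840)/(1 + 0.0500) − 1 = 3.2381%
Difference (ex-post − ex-ante) = 3.7520% → 3.75%.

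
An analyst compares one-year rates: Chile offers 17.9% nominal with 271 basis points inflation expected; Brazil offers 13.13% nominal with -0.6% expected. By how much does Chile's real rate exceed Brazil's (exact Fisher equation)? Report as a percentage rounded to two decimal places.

Chile: (1 + 0.1790)/(1 + 0.0271) − 1 = 14.7892%
Brazil: (1 + 0.1313)/(1 − 0.0060) − 1 = 13.8129%
Differential = 14.7892% − 13.8129% = 0.9763% → 0.98%.

0.98%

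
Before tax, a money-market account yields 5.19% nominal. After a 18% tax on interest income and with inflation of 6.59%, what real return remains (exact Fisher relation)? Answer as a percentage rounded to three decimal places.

-2.190%

After-tax nominal return = 5.19% × (1 − 0.18) = 4.2558%.
1 + r = 1.042558 / 1.06590 = 0.978101
After-tax real rate = 0.978101 − 1 → -2.190%.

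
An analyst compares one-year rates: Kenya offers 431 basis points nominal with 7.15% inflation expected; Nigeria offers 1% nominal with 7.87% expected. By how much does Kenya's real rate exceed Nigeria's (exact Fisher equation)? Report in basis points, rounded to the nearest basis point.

Kenya: (1 + 0.0431)/(1 + 0.0715) − 1 = -2.6505%
Nigeria: (1 + 0.0100)/(1 + 0.0787) − 1 = -6.3688%
Differential = -2.6505% − (-6.3688%) = 3.7183% → 372 basis points.

372 basis points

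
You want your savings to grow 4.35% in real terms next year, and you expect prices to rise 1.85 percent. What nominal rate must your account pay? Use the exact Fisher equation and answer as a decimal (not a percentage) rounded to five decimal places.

0.06280

(1 + i) = (1 + r)(1 + π) = 1.04350 × 1.01850 = 1.06280475
i = 1.06280475 − 1, so the required nominal rate is 0.06280.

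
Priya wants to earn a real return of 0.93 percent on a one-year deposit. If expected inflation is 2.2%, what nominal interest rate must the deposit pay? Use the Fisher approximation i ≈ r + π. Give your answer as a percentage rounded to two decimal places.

i ≈ r + π = 0.93% + 2.2% = 3.13%.

3.13%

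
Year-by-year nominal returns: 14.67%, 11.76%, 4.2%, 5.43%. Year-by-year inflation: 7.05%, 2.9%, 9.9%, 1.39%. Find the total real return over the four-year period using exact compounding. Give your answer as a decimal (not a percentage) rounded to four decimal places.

Compound the nominal returns: 1.1467 × 1.1176 × 1.0420 × 1.0543 = 1.407888.
Compound inflation: 1.0705 × 1.0290 × 1.0990 × 1.0139 = 1.227425.
Deflate: 1.407888 / 1.227425 = 1.147026.
Total real return = 1.147026 − 1 → 0.1470.

0.1470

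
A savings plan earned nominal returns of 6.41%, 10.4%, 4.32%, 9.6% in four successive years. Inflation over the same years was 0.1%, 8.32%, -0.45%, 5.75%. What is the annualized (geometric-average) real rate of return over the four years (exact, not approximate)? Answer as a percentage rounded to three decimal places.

4.152%

Compound the nominal returns: 1.0641 × 1.1040 × 1.0432 × 1.0960 = 1.34316587.
Compound inflation: 1.0010 × 1.0832 × 0.9955 × 1.0575 = 1.14146965.
Deflate: 1.34316587 / 1.14146965 = 1.17669872.
Annualized real rate = 1.17669872^(1/4) − 1 = 4.1517% → 4.152%.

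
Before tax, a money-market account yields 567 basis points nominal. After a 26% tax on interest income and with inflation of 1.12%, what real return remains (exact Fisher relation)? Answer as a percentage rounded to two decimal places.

After-tax nominal return = 5.67% × (1 − 0.26) = 4.1958%.
1 + r = 1.041958 / 1.01120 = 1.030417
After-tax real rate = 1.030417 − 1 → 3.04%.

3.04%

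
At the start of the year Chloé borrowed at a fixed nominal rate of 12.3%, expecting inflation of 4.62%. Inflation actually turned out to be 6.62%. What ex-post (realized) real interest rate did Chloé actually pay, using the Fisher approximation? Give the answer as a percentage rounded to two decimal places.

Ex-post: 12.3% − 6.62% = 5.680%
So the realized real rate is 5.68%.

5.68%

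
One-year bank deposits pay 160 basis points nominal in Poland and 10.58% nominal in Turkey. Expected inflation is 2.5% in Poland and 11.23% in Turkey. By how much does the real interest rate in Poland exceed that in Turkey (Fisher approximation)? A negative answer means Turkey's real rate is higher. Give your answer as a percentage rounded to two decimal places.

-0.25%

Poland: 1.6% − 2.5% = -0.900%
Turkey: 10.58% − 11.23% = -0.650%
Differential = -0.250% → -0.25%.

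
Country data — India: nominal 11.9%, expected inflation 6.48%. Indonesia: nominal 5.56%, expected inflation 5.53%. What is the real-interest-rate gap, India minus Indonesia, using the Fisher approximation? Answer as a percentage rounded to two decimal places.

5.39%

India: 11.9% − 6.48% = 5.420%
Indonesia: 5.56% − 5.53% = 0.030%
Differential = 5.390% → 5.39%.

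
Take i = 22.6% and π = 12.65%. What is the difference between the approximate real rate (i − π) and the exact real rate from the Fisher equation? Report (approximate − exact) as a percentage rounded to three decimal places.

1.117%

Approximate: r ≈ 22.600% − 12.650% = 9.9500%
Exact: (1 + 0.2260)/(1 + 0.1265) − 1 = 8.8327%
Error = 9.9500% − 8.8327% = 1.1173% → 1.117%.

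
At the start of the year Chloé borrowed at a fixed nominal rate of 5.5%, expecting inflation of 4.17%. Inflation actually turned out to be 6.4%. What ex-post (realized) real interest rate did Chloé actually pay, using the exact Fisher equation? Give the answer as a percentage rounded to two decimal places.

Ex-post: (1 + 0.0550)/(1 + 0.0640) − 1 = -0.8459%
So the realized real rate is -0.85%.

-0.85%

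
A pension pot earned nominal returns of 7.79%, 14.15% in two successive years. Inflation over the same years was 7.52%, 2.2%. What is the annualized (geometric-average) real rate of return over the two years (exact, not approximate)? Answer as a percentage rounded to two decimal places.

5.82%

Nominal growth factor = 1.0779 × 1.1415 = 1.23042285
Price-level growth factor = 1.0752 × 1.0220 = 1.09885440
Real growth factor = 1.23042285 / 1.09885440 = 1.11973238
Annualized real rate = 1.11973238^(1/2) − 1 = 5.8174% → 5.82%.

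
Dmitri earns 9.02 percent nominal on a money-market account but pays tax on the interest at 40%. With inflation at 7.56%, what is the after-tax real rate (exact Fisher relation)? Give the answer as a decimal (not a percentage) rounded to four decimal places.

After-tax nominal return = 9.02% × (1 − 0.4) = 5.4120%.
1 + r = 1.05412 / 1.07560 = 0.980030
After-tax real rate = 0.980030 − 1 → -0.0200.

-0.0200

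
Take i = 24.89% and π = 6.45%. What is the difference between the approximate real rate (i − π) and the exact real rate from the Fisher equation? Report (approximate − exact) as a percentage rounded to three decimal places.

Approximate: r ≈ 24.890% − 6.450% = 18.4400%
Exact: (1 + 0.2489)/(1 + 0.0645) − 1 = 17.3227%
Error = 18.4400% − 17.3227% = 1.1173% → 1.117%.

1.117%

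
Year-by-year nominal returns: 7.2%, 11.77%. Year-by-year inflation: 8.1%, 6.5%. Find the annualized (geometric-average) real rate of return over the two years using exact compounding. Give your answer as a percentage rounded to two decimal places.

Nominal growth factor = 1.0720 × 1.1177 = 1.19817440
Price-level growth factor = 1.0810 × 1.0650 = 1.15126500
Real growth factor = 1.19817440 / 1.15126500 = 1.04074596
Annualized real rate = 1.04074596^(1/2) − 1 = 2.0170% → 2.02%.

2.02%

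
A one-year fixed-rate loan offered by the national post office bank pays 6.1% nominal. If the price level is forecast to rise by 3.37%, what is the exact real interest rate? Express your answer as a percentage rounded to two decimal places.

2.64%

1 + r = 1.06100 / 1.03370 = 1.026410
r = 1.026410 − 1 = 2.6410%, i.e. 2.64%.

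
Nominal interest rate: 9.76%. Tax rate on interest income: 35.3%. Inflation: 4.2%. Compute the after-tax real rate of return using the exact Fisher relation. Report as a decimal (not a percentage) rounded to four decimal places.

After-tax nominal return = 9.76% × (1 − 0.353) = 6.31472%.
1 + r = 1.0631472 / 1.04200 = 1.020295
After-tax real rate = 1.020295 − 1 → 0.0203.

0.0203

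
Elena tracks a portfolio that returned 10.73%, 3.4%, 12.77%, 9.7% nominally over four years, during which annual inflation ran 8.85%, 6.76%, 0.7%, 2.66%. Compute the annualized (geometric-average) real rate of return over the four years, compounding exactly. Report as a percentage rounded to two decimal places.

4.20%

Nominal growth factor = 1.1073 × 1.0340 × 1.1277 × 1.0970 = 1.41640042
Price-level growth factor = 1.0885 × 1.0676 × 1.0070 × 1.0266 = 1.20134496
Real growth factor = 1.41640042 / 1.20134496 = 1.17901225
Annualized real rate = 1.17901225^(1/4) − 1 = 4.2028% → 4.20%.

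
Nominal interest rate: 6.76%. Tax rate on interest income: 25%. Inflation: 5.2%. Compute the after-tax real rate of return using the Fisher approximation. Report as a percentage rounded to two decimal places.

-0.13%

After-tax nominal return = 6.76% × (1 − 0.25) = 5.0700%.
r ≈ 5.0700% − 5.2% → -0.13%.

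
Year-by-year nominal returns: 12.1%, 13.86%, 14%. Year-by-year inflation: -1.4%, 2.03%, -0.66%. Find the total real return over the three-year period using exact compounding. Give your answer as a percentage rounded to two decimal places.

45.60%

Compound the nominal returns: 1.1210 × 1.1386 × 1.1400 = 1.455062.
Compound inflation: 0.9860 × 1.0203 × 0.9934 = 0.999376.
Deflate: 1.455062 / 0.999376 = 1.455971.
Total real return = 1.455971 − 1 → 45.60%.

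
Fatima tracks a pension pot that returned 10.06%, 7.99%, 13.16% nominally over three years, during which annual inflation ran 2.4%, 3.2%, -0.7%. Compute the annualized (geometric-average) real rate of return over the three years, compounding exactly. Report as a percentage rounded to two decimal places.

8.62%

Compound the nominal returns: 1.1006 × 1.0799 × 1.1316 = 1.34494953.
Compound inflation: 1.0240 × 1.0320 × 0.9930 = 1.04937062.
Deflate: 1.34494953 / 1.04937062 = 1.28167256.
Annualized real rate = 1.28167256^(1/3) − 1 = 8.6240% → 8.62%.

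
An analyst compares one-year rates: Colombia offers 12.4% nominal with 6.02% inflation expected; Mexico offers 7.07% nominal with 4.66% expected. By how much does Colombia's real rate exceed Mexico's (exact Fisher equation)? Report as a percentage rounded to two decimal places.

Colombia: (1 + 0.1240)/(1 + 0.0602) − 1 = 6.01773%
Mexico: (1 + 0.0707)/(1 + 0.0466) − 1 = 2.30269%
Differential = 6.01773% − 2.30269% = 3.71504% → 3.72%.

3.72%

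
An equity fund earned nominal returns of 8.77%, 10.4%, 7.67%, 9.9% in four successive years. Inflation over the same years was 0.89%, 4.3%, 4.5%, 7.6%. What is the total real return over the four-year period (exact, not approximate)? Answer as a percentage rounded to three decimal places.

20.091%

Nominal growth factor = 1.0877 × 1.1040 × 1.0767 × 1.0990 = 1.420923
Price-level growth factor = 1.0089 × 1.0430 × 1.0450 × 1.0760 = 1.183208
Real growth factor = 1.420923 / 1.183208 = 1.200908
Total real return = 1.200908 − 1 → 20.091%.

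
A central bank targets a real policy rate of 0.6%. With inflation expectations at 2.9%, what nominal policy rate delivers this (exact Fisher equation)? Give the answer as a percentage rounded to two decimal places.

(1 + i) = (1 + r)(1 + π) = 1.00600 × 1.02900 = 1.035174
i = 1.035174 − 1, so the required nominal rate is 3.52%.

3.52%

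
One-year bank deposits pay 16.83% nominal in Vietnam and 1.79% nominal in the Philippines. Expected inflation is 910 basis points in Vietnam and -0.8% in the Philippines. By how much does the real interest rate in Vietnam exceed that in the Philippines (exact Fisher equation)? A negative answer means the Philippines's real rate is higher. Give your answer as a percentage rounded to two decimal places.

Vietnam: (1 + 0.1683)/(1 + 0.0910) − 1 = 7.0852%
The Philippines: (1 + 0.0179)/(1 − 0.0080) − 1 = 2.6109%
Differential = 7.0852% − 2.6109% = 4.4744% → 4.47%.

4.47%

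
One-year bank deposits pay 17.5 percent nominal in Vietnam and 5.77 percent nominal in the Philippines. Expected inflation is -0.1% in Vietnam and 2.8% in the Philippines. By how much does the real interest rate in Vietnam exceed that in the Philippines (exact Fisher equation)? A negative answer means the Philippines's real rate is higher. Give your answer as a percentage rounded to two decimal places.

14.73%

Vietnam: (1 + 0.1750)/(1 − 0.0010) − 1 = 17.6176%
The Philippines: (1 + 0.0577)/(1 + 0.0280) − 1 = 2.8891%
Differential = 17.6176% − 2.8891% = 14.7285% → 14.73%.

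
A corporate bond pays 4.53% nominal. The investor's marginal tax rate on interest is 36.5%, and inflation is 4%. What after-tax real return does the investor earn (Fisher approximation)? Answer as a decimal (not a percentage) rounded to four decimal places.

After-tax nominal return = 4.53% × (1 − 0.365) = 2.87655%.
r ≈ 2.87655% − 4% → -0.0112.

-0.0112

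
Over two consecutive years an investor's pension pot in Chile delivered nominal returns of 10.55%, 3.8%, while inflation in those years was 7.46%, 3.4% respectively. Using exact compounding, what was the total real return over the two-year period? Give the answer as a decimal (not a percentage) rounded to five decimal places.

0.03273

Compound the nominal returns: 1.1055 × 1.0380 = 1.1475090.
Compound inflation: 1.0746 × 1.0340 = 1.1111364.
Deflate: 1.1475090 / 1.1111364 = 1.0327346.
Total real return = 1.0327346 − 1 → 0.03273.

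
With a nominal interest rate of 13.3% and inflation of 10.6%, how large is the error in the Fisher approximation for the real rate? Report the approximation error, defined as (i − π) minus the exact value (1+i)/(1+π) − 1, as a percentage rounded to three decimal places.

0.259%

Approximate: r ≈ 13.300% − 10.600% = 2.7000%
Exact: (1 + 0.1330)/(1 + 0.1060) − 1 = 2.4412%
Error = 2.7000% − 2.4412% = 0.2588% → 0.259%.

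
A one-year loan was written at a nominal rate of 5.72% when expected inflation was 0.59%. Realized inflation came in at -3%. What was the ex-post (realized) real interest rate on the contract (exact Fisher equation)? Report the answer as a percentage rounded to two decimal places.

Ex-post: (1 + 0.0572)/(1 − 0.0300) − 1 = 8.9897%
So the realized real rate is 8.99%.

8.99%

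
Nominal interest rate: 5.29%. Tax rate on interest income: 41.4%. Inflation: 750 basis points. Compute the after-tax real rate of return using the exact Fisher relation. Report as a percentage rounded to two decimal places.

After-tax nominal return = 5.29% × (1 − 0.414) = 3.09994%.
1 + r = 1.0309994 / 1.07500 = 0.959069
After-tax real rate = 0.959069 − 1 → -4.09%.

-4.09%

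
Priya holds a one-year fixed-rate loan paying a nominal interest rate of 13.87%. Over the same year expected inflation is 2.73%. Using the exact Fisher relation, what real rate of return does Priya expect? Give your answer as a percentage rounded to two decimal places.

10.84%

1 + r = 1.13870 / 1.02730 = 1.108440
r = 1.108440 − 1 = 10.8440%, i.e. 10.84%.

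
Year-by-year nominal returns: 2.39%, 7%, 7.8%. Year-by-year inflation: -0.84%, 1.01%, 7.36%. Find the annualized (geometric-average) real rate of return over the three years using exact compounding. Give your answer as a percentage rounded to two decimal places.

Compound the nominal returns: 1.0239 × 1.0700 × 1.0780 = 1.18102769.
Compound inflation: 0.9916 × 1.0101 × 1.0736 = 1.07533404.
Deflate: 1.18102769 / 1.07533404 = 1.09828914.
Annualized real rate = 1.09828914^(1/3) − 1 = 3.1745% → 3.17%.

3.17%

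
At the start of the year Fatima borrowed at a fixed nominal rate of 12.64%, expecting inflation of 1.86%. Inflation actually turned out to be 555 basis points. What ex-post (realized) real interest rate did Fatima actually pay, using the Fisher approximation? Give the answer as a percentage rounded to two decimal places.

Ex-post: 12.64% − 5.55% = 7.090%
So the realized real rate is 7.09%.

7.09%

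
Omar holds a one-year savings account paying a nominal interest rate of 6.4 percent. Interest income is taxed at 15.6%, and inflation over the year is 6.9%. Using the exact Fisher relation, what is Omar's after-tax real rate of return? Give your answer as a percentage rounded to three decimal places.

-1.402%

After-tax nominal return = 6.4% × (1 − 0.156) = 5.4016%.
1 + r = 1.054016 / 1.06900 = 0.985983
After-tax real rate = 0.985983 − 1 → -1.402%.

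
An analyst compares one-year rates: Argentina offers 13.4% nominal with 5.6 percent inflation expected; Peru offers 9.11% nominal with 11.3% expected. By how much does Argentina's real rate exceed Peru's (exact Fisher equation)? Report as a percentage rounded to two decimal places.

9.35%

Argentina: (1 + 0.1340)/(1 + 0.0560) − 1 = 7.3864%
Peru: (1 + 0.0911)/(1 + 0.1130) − 1 = -1.9677%
Differential = 7.3864% − (-1.9677%) = 9.3540% → 9.35%.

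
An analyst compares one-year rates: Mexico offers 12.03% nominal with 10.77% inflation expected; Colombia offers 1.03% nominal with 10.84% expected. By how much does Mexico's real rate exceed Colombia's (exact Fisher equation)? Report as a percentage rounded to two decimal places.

Mexico: (1 + 0.1203)/(1 + 0.1077) − 1 = 1.1375%
Colombia: (1 + 0.0103)/(1 + 0.1084) − 1 = -8.8506%
Differential = 1.1375% − (-8.8506%) = 9.9881% → 9.99%.

9.99%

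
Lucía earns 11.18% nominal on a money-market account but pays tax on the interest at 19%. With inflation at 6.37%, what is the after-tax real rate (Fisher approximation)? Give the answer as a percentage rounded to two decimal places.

2.69%

After-tax nominal return = 11.18% × (1 − 0.19) = 9.0558%.
r ≈ 9.0558% − 6.37% → 2.69%.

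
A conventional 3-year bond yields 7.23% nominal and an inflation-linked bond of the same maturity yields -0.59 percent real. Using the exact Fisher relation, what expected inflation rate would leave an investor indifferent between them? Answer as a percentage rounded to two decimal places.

(1 + π) = (1 + i)/(1 + r) = 1.07230 / 0.99410 = 1.078664
Break-even inflation = 1.078664 − 1 → 7.87%.

7.87%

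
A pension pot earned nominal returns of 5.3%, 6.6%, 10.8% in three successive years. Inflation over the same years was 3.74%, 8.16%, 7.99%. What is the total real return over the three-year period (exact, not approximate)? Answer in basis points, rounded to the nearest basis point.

Compound the nominal returns: 1.0530 × 1.0660 × 1.1080 = 1.243728.
Compound inflation: 1.0374 × 1.0816 × 1.0799 = 1.211704.
Deflate: 1.243728 / 1.211704 = 1.026429.
Total real return = 1.026429 − 1 → 264 basis points.

264 basis points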